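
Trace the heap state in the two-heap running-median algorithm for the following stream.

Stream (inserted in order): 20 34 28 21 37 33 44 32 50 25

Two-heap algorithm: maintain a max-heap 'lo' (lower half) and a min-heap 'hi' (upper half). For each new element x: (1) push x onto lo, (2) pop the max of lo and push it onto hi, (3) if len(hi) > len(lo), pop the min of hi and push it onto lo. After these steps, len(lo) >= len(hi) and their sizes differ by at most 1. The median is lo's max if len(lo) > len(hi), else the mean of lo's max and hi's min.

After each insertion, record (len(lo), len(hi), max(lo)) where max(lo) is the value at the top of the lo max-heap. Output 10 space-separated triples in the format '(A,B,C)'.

Step 1: insert 20 -> lo=[20] hi=[] -> (len(lo)=1, len(hi)=0, max(lo)=20)
Step 2: insert 34 -> lo=[20] hi=[34] -> (len(lo)=1, len(hi)=1, max(lo)=20)
Step 3: insert 28 -> lo=[20, 28] hi=[34] -> (len(lo)=2, len(hi)=1, max(lo)=28)
Step 4: insert 21 -> lo=[20, 21] hi=[28, 34] -> (len(lo)=2, len(hi)=2, max(lo)=21)
Step 5: insert 37 -> lo=[20, 21, 28] hi=[34, 37] -> (len(lo)=3, len(hi)=2, max(lo)=28)
Step 6: insert 33 -> lo=[20, 21, 28] hi=[33, 34, 37] -> (len(lo)=3, len(hi)=3, max(lo)=28)
Step 7: insert 44 -> lo=[20, 21, 28, 33] hi=[34, 37, 44] -> (len(lo)=4, len(hi)=3, max(lo)=33)
Step 8: insert 32 -> lo=[20, 21, 28, 32] hi=[33, 34, 37, 44] -> (len(lo)=4, len(hi)=4, max(lo)=32)
Step 9: insert 50 -> lo=[20, 21, 28, 32, 33] hi=[34, 37, 44, 50] -> (len(lo)=5, len(hi)=4, max(lo)=33)
Step 10: insert 25 -> lo=[20, 21, 25, 28, 32] hi=[33, 34, 37, 44, 50] -> (len(lo)=5, len(hi)=5, max(lo)=32)

Answer: (1,0,20) (1,1,20) (2,1,28) (2,2,21) (3,2,28) (3,3,28) (4,3,33) (4,4,32) (5,4,33) (5,5,32)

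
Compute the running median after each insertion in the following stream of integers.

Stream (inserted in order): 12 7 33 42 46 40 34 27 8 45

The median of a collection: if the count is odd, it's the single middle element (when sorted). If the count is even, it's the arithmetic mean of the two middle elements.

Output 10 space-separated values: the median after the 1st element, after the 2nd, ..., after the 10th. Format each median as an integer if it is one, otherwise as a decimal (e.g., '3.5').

Step 1: insert 12 -> lo=[12] (size 1, max 12) hi=[] (size 0) -> median=12
Step 2: insert 7 -> lo=[7] (size 1, max 7) hi=[12] (size 1, min 12) -> median=9.5
Step 3: insert 33 -> lo=[7, 12] (size 2, max 12) hi=[33] (size 1, min 33) -> median=12
Step 4: insert 42 -> lo=[7, 12] (size 2, max 12) hi=[33, 42] (size 2, min 33) -> median=22.5
Step 5: insert 46 -> lo=[7, 12, 33] (size 3, max 33) hi=[42, 46] (size 2, min 42) -> median=33
Step 6: insert 40 -> lo=[7, 12, 33] (size 3, max 33) hi=[40, 42, 46] (size 3, min 40) -> median=36.5
Step 7: insert 34 -> lo=[7, 12, 33, 34] (size 4, max 34) hi=[40, 42, 46] (size 3, min 40) -> median=34
Step 8: insert 27 -> lo=[7, 12, 27, 33] (size 4, max 33) hi=[34, 40, 42, 46] (size 4, min 34) -> median=33.5
Step 9: insert 8 -> lo=[7, 8, 12, 27, 33] (size 5, max 33) hi=[34, 40, 42, 46] (size 4, min 34) -> median=33
Step 10: insert 45 -> lo=[7, 8, 12, 27, 33] (size 5, max 33) hi=[34, 40, 42, 45, 46] (size 5, min 34) -> median=33.5

Answer: 12 9.5 12 22.5 33 36.5 34 33.5 33 33.5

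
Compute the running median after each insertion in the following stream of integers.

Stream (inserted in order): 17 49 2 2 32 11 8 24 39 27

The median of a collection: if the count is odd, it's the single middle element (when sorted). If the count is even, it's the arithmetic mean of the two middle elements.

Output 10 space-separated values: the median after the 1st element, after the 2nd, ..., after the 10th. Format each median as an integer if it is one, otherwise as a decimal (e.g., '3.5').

Answer: 17 33 17 9.5 17 14 11 14 17 20.5

Derivation:
Step 1: insert 17 -> lo=[17] (size 1, max 17) hi=[] (size 0) -> median=17
Step 2: insert 49 -> lo=[17] (size 1, max 17) hi=[49] (size 1, min 49) -> median=33
Step 3: insert 2 -> lo=[2, 17] (size 2, max 17) hi=[49] (size 1, min 49) -> median=17
Step 4: insert 2 -> lo=[2, 2] (size 2, max 2) hi=[17, 49] (size 2, min 17) -> median=9.5
Step 5: insert 32 -> lo=[2, 2, 17] (size 3, max 17) hi=[32, 49] (size 2, min 32) -> median=17
Step 6: insert 11 -> lo=[2, 2, 11] (size 3, max 11) hi=[17, 32, 49] (size 3, min 17) -> median=14
Step 7: insert 8 -> lo=[2, 2, 8, 11] (size 4, max 11) hi=[17, 32, 49] (size 3, min 17) -> median=11
Step 8: insert 24 -> lo=[2, 2, 8, 11] (size 4, max 11) hi=[17, 24, 32, 49] (size 4, min 17) -> median=14
Step 9: insert 39 -> lo=[2, 2, 8, 11, 17] (size 5, max 17) hi=[24, 32, 39, 49] (size 4, min 24) -> median=17
Step 10: insert 27 -> lo=[2, 2, 8, 11, 17] (size 5, max 17) hi=[24, 27, 32, 39, 49] (size 5, min 24) -> median=20.5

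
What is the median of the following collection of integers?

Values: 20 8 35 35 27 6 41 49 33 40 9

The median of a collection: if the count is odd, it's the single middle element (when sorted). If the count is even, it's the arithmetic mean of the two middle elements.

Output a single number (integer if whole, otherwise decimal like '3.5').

Answer: 33

Derivation:
Step 1: insert 20 -> lo=[20] (size 1, max 20) hi=[] (size 0) -> median=20
Step 2: insert 8 -> lo=[8] (size 1, max 8) hi=[20] (size 1, min 20) -> median=14
Step 3: insert 35 -> lo=[8, 20] (size 2, max 20) hi=[35] (size 1, min 35) -> median=20
Step 4: insert 35 -> lo=[8, 20] (size 2, max 20) hi=[35, 35] (size 2, min 35) -> median=27.5
Step 5: insert 27 -> lo=[8, 20, 27] (size 3, max 27) hi=[35, 35] (size 2, min 35) -> median=27
Step 6: insert 6 -> lo=[6, 8, 20] (size 3, max 20) hi=[27, 35, 35] (size 3, min 27) -> median=23.5
Step 7: insert 41 -> lo=[6, 8, 20, 27] (size 4, max 27) hi=[35, 35, 41] (size 3, min 35) -> median=27
Step 8: insert 49 -> lo=[6, 8, 20, 27] (size 4, max 27) hi=[35, 35, 41, 49] (size 4, min 35) -> median=31
Step 9: insert 33 -> lo=[6, 8, 20, 27, 33] (size 5, max 33) hi=[35, 35, 41, 49] (size 4, min 35) -> median=33
Step 10: insert 40 -> lo=[6, 8, 20, 27, 33] (size 5, max 33) hi=[35, 35, 40, 41, 49] (size 5, min 35) -> median=34
Step 11: insert 9 -> lo=[6, 8, 9, 20, 27, 33] (size 6, max 33) hi=[35, 35, 40, 41, 49] (size 5, min 35) -> median=33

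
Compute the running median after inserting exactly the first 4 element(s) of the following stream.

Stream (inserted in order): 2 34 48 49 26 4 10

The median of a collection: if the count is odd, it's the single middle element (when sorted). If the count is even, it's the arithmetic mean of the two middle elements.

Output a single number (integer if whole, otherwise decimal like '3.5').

Answer: 41

Derivation:
Step 1: insert 2 -> lo=[2] (size 1, max 2) hi=[] (size 0) -> median=2
Step 2: insert 34 -> lo=[2] (size 1, max 2) hi=[34] (size 1, min 34) -> median=18
Step 3: insert 48 -> lo=[2, 34] (size 2, max 34) hi=[48] (size 1, min 48) -> median=34
Step 4: insert 49 -> lo=[2, 34] (size 2, max 34) hi=[48, 49] (size 2, min 48) -> median=41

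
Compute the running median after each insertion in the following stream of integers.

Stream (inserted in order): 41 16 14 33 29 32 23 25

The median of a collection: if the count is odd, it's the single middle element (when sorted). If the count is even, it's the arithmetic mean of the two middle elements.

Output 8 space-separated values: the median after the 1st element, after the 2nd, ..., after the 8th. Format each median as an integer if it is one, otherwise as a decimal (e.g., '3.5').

Answer: 41 28.5 16 24.5 29 30.5 29 27

Derivation:
Step 1: insert 41 -> lo=[41] (size 1, max 41) hi=[] (size 0) -> median=41
Step 2: insert 16 -> lo=[16] (size 1, max 16) hi=[41] (size 1, min 41) -> median=28.5
Step 3: insert 14 -> lo=[14, 16] (size 2, max 16) hi=[41] (size 1, min 41) -> median=16
Step 4: insert 33 -> lo=[14, 16] (size 2, max 16) hi=[33, 41] (size 2, min 33) -> median=24.5
Step 5: insert 29 -> lo=[14, 16, 29] (size 3, max 29) hi=[33, 41] (size 2, min 33) -> median=29
Step 6: insert 32 -> lo=[14, 16, 29] (size 3, max 29) hi=[32, 33, 41] (size 3, min 32) -> median=30.5
Step 7: insert 23 -> lo=[14, 16, 23, 29] (size 4, max 29) hi=[32, 33, 41] (size 3, min 32) -> median=29
Step 8: insert 25 -> lo=[14, 16, 23, 25] (size 4, max 25) hi=[29, 32, 33, 41] (size 4, min 29) -> median=27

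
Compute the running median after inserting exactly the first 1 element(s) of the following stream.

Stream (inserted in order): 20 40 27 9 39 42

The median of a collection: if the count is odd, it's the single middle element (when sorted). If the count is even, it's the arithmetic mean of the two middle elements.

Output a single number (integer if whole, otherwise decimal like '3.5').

Answer: 20

Derivation:
Step 1: insert 20 -> lo=[20] (size 1, max 20) hi=[] (size 0) -> median=20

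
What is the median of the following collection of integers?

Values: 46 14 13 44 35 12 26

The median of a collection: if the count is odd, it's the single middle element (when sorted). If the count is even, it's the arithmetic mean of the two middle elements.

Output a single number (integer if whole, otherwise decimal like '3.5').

Step 1: insert 46 -> lo=[46] (size 1, max 46) hi=[] (size 0) -> median=46
Step 2: insert 14 -> lo=[14] (size 1, max 14) hi=[46] (size 1, min 46) -> median=30
Step 3: insert 13 -> lo=[13, 14] (size 2, max 14) hi=[46] (size 1, min 46) -> median=14
Step 4: insert 44 -> lo=[13, 14] (size 2, max 14) hi=[44, 46] (size 2, min 44) -> median=29
Step 5: insert 35 -> lo=[13, 14, 35] (size 3, max 35) hi=[44, 46] (size 2, min 44) -> median=35
Step 6: insert 12 -> lo=[12, 13, 14] (size 3, max 14) hi=[35, 44, 46] (size 3, min 35) -> median=24.5
Step 7: insert 26 -> lo=[12, 13, 14, 26] (size 4, max 26) hi=[35, 44, 46] (size 3, min 35) -> median=26

Answer: 26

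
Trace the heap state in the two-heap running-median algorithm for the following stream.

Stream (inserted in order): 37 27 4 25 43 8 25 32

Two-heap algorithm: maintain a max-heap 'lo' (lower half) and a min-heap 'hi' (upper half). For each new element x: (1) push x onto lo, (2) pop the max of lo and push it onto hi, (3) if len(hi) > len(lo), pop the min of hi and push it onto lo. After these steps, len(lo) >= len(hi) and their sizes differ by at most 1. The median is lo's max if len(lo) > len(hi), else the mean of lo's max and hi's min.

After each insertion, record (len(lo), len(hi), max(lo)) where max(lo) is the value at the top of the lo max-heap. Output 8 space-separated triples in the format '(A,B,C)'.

Step 1: insert 37 -> lo=[37] hi=[] -> (len(lo)=1, len(hi)=0, max(lo)=37)
Step 2: insert 27 -> lo=[27] hi=[37] -> (len(lo)=1, len(hi)=1, max(lo)=27)
Step 3: insert 4 -> lo=[4, 27] hi=[37] -> (len(lo)=2, len(hi)=1, max(lo)=27)
Step 4: insert 25 -> lo=[4, 25] hi=[27, 37] -> (len(lo)=2, len(hi)=2, max(lo)=25)
Step 5: insert 43 -> lo=[4, 25, 27] hi=[37, 43] -> (len(lo)=3, len(hi)=2, max(lo)=27)
Step 6: insert 8 -> lo=[4, 8, 25] hi=[27, 37, 43] -> (len(lo)=3, len(hi)=3, max(lo)=25)
Step 7: insert 25 -> lo=[4, 8, 25, 25] hi=[27, 37, 43] -> (len(lo)=4, len(hi)=3, max(lo)=25)
Step 8: insert 32 -> lo=[4, 8, 25, 25] hi=[27, 32, 37, 43] -> (len(lo)=4, len(hi)=4, max(lo)=25)

Answer: (1,0,37) (1,1,27) (2,1,27) (2,2,25) (3,2,27) (3,3,25) (4,3,25) (4,4,25)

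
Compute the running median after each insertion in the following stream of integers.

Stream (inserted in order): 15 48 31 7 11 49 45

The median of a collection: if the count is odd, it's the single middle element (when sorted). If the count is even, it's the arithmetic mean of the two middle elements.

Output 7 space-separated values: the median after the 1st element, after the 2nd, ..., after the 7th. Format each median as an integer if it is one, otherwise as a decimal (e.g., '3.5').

Answer: 15 31.5 31 23 15 23 31

Derivation:
Step 1: insert 15 -> lo=[15] (size 1, max 15) hi=[] (size 0) -> median=15
Step 2: insert 48 -> lo=[15] (size 1, max 15) hi=[48] (size 1, min 48) -> median=31.5
Step 3: insert 31 -> lo=[15, 31] (size 2, max 31) hi=[48] (size 1, min 48) -> median=31
Step 4: insert 7 -> lo=[7, 15] (size 2, max 15) hi=[31, 48] (size 2, min 31) -> median=23
Step 5: insert 11 -> lo=[7, 11, 15] (size 3, max 15) hi=[31, 48] (size 2, min 31) -> median=15
Step 6: insert 49 -> lo=[7, 11, 15] (size 3, max 15) hi=[31, 48, 49] (size 3, min 31) -> median=23
Step 7: insert 45 -> lo=[7, 11, 15, 31] (size 4, max 31) hi=[45, 48, 49] (size 3, min 45) -> median=31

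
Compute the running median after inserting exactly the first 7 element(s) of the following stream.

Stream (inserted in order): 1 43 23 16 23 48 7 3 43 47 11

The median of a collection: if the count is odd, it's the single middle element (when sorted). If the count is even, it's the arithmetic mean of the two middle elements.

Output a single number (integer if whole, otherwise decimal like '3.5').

Step 1: insert 1 -> lo=[1] (size 1, max 1) hi=[] (size 0) -> median=1
Step 2: insert 43 -> lo=[1] (size 1, max 1) hi=[43] (size 1, min 43) -> median=22
Step 3: insert 23 -> lo=[1, 23] (size 2, max 23) hi=[43] (size 1, min 43) -> median=23
Step 4: insert 16 -> lo=[1, 16] (size 2, max 16) hi=[23, 43] (size 2, min 23) -> median=19.5
Step 5: insert 23 -> lo=[1, 16, 23] (size 3, max 23) hi=[23, 43] (size 2, min 23) -> median=23
Step 6: insert 48 -> lo=[1, 16, 23] (size 3, max 23) hi=[23, 43, 48] (size 3, min 23) -> median=23
Step 7: insert 7 -> lo=[1, 7, 16, 23] (size 4, max 23) hi=[23, 43, 48] (size 3, min 23) -> median=23

Answer: 23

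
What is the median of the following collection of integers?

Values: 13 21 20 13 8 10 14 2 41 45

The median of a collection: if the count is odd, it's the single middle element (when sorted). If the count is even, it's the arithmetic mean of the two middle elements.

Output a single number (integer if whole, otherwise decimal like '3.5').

Answer: 13.5

Derivation:
Step 1: insert 13 -> lo=[13] (size 1, max 13) hi=[] (size 0) -> median=13
Step 2: insert 21 -> lo=[13] (size 1, max 13) hi=[21] (size 1, min 21) -> median=17
Step 3: insert 20 -> lo=[13, 20] (size 2, max 20) hi=[21] (size 1, min 21) -> median=20
Step 4: insert 13 -> lo=[13, 13] (size 2, max 13) hi=[20, 21] (size 2, min 20) -> median=16.5
Step 5: insert 8 -> lo=[8, 13, 13] (size 3, max 13) hi=[20, 21] (size 2, min 20) -> median=13
Step 6: insert 10 -> lo=[8, 10, 13] (size 3, max 13) hi=[13, 20, 21] (size 3, min 13) -> median=13
Step 7: insert 14 -> lo=[8, 10, 13, 13] (size 4, max 13) hi=[14, 20, 21] (size 3, min 14) -> median=13
Step 8: insert 2 -> lo=[2, 8, 10, 13] (size 4, max 13) hi=[13, 14, 20, 21] (size 4, min 13) -> median=13
Step 9: insert 41 -> lo=[2, 8, 10, 13, 13] (size 5, max 13) hi=[14, 20, 21, 41] (size 4, min 14) -> median=13
Step 10: insert 45 -> lo=[2, 8, 10, 13, 13] (size 5, max 13) hi=[14, 20, 21, 41, 45] (size 5, min 14) -> median=13.5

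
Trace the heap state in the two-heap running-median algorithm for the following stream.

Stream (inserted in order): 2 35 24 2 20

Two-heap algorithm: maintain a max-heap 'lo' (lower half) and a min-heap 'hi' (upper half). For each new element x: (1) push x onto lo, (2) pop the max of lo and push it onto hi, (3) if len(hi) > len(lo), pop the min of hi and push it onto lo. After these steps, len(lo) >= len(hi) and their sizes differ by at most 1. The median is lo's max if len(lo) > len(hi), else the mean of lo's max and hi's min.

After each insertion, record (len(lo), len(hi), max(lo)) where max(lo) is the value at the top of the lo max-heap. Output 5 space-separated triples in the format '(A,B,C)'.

Answer: (1,0,2) (1,1,2) (2,1,24) (2,2,2) (3,2,20)

Derivation:
Step 1: insert 2 -> lo=[2] hi=[] -> (len(lo)=1, len(hi)=0, max(lo)=2)
Step 2: insert 35 -> lo=[2] hi=[35] -> (len(lo)=1, len(hi)=1, max(lo)=2)
Step 3: insert 24 -> lo=[2, 24] hi=[35] -> (len(lo)=2, len(hi)=1, max(lo)=24)
Step 4: insert 2 -> lo=[2, 2] hi=[24, 35] -> (len(lo)=2, len(hi)=2, max(lo)=2)
Step 5: insert 20 -> lo=[2, 2, 20] hi=[24, 35] -> (len(lo)=3, len(hi)=2, max(lo)=20)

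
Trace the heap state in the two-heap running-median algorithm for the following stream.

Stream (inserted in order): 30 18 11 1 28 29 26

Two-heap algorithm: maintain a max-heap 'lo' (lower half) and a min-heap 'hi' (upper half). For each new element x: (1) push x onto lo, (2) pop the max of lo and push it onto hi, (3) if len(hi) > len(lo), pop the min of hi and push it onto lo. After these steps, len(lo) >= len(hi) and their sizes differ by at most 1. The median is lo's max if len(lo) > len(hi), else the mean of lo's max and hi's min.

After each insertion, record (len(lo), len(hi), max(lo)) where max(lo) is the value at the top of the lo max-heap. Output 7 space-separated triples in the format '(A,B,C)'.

Answer: (1,0,30) (1,1,18) (2,1,18) (2,2,11) (3,2,18) (3,3,18) (4,3,26)

Derivation:
Step 1: insert 30 -> lo=[30] hi=[] -> (len(lo)=1, len(hi)=0, max(lo)=30)
Step 2: insert 18 -> lo=[18] hi=[30] -> (len(lo)=1, len(hi)=1, max(lo)=18)
Step 3: insert 11 -> lo=[11, 18] hi=[30] -> (len(lo)=2, len(hi)=1, max(lo)=18)
Step 4: insert 1 -> lo=[1, 11] hi=[18, 30] -> (len(lo)=2, len(hi)=2, max(lo)=11)
Step 5: insert 28 -> lo=[1, 11, 18] hi=[28, 30] -> (len(lo)=3, len(hi)=2, max(lo)=18)
Step 6: insert 29 -> lo=[1, 11, 18] hi=[28, 29, 30] -> (len(lo)=3, len(hi)=3, max(lo)=18)
Step 7: insert 26 -> lo=[1, 11, 18, 26] hi=[28, 29, 30] -> (len(lo)=4, len(hi)=3, max(lo)=26)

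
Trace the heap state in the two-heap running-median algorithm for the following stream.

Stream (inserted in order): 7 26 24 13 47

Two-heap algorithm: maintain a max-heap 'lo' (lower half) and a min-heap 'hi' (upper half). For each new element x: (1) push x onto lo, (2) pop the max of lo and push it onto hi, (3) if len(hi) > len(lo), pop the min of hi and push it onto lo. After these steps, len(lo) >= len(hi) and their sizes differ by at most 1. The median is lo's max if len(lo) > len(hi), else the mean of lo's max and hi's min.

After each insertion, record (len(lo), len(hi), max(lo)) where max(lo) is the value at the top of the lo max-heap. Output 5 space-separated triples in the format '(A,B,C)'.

Answer: (1,0,7) (1,1,7) (2,1,24) (2,2,13) (3,2,24)

Derivation:
Step 1: insert 7 -> lo=[7] hi=[] -> (len(lo)=1, len(hi)=0, max(lo)=7)
Step 2: insert 26 -> lo=[7] hi=[26] -> (len(lo)=1, len(hi)=1, max(lo)=7)
Step 3: insert 24 -> lo=[7, 24] hi=[26] -> (len(lo)=2, len(hi)=1, max(lo)=24)
Step 4: insert 13 -> lo=[7, 13] hi=[24, 26] -> (len(lo)=2, len(hi)=2, max(lo)=13)
Step 5: insert 47 -> lo=[7, 13, 24] hi=[26, 47] -> (len(lo)=3, len(hi)=2, max(lo)=24)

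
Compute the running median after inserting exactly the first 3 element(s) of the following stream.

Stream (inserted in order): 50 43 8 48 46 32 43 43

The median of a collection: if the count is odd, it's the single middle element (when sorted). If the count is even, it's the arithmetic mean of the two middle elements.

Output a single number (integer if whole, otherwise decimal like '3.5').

Answer: 43

Derivation:
Step 1: insert 50 -> lo=[50] (size 1, max 50) hi=[] (size 0) -> median=50
Step 2: insert 43 -> lo=[43] (size 1, max 43) hi=[50] (size 1, min 50) -> median=46.5
Step 3: insert 8 -> lo=[8, 43] (size 2, max 43) hi=[50] (size 1, min 50) -> median=43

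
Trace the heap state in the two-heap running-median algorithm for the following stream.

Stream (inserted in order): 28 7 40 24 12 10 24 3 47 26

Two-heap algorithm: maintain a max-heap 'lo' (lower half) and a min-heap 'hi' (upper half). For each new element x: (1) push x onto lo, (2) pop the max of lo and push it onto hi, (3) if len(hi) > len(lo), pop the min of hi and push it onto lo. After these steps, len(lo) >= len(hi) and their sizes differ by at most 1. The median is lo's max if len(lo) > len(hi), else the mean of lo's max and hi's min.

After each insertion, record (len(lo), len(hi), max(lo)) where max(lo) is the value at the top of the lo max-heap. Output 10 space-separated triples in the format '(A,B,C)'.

Answer: (1,0,28) (1,1,7) (2,1,28) (2,2,24) (3,2,24) (3,3,12) (4,3,24) (4,4,12) (5,4,24) (5,5,24)

Derivation:
Step 1: insert 28 -> lo=[28] hi=[] -> (len(lo)=1, len(hi)=0, max(lo)=28)
Step 2: insert 7 -> lo=[7] hi=[28] -> (len(lo)=1, len(hi)=1, max(lo)=7)
Step 3: insert 40 -> lo=[7, 28] hi=[40] -> (len(lo)=2, len(hi)=1, max(lo)=28)
Step 4: insert 24 -> lo=[7, 24] hi=[28, 40] -> (len(lo)=2, len(hi)=2, max(lo)=24)
Step 5: insert 12 -> lo=[7, 12, 24] hi=[28, 40] -> (len(lo)=3, len(hi)=2, max(lo)=24)
Step 6: insert 10 -> lo=[7, 10, 12] hi=[24, 28, 40] -> (len(lo)=3, len(hi)=3, max(lo)=12)
Step 7: insert 24 -> lo=[7, 10, 12, 24] hi=[24, 28, 40] -> (len(lo)=4, len(hi)=3, max(lo)=24)
Step 8: insert 3 -> lo=[3, 7, 10, 12] hi=[24, 24, 28, 40] -> (len(lo)=4, len(hi)=4, max(lo)=12)
Step 9: insert 47 -> lo=[3, 7, 10, 12, 24] hi=[24, 28, 40, 47] -> (len(lo)=5, len(hi)=4, max(lo)=24)
Step 10: insert 26 -> lo=[3, 7, 10, 12, 24] hi=[24, 26, 28, 40, 47] -> (len(lo)=5, len(hi)=5, max(lo)=24)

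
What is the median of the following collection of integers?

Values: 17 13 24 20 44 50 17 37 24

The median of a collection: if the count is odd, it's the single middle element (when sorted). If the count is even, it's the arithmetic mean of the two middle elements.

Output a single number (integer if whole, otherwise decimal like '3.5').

Step 1: insert 17 -> lo=[17] (size 1, max 17) hi=[] (size 0) -> median=17
Step 2: insert 13 -> lo=[13] (size 1, max 13) hi=[17] (size 1, min 17) -> median=15
Step 3: insert 24 -> lo=[13, 17] (size 2, max 17) hi=[24] (size 1, min 24) -> median=17
Step 4: insert 20 -> lo=[13, 17] (size 2, max 17) hi=[20, 24] (size 2, min 20) -> median=18.5
Step 5: insert 44 -> lo=[13, 17, 20] (size 3, max 20) hi=[24, 44] (size 2, min 24) -> median=20
Step 6: insert 50 -> lo=[13, 17, 20] (size 3, max 20) hi=[24, 44, 50] (size 3, min 24) -> median=22
Step 7: insert 17 -> lo=[13, 17, 17, 20] (size 4, max 20) hi=[24, 44, 50] (size 3, min 24) -> median=20
Step 8: insert 37 -> lo=[13, 17, 17, 20] (size 4, max 20) hi=[24, 37, 44, 50] (size 4, min 24) -> median=22
Step 9: insert 24 -> lo=[13, 17, 17, 20, 24] (size 5, max 24) hi=[24, 37, 44, 50] (size 4, min 24) -> median=24

Answer: 24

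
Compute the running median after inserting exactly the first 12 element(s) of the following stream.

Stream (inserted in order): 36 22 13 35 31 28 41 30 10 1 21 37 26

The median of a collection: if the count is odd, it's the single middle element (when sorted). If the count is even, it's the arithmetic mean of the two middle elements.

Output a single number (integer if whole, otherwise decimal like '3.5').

Step 1: insert 36 -> lo=[36] (size 1, max 36) hi=[] (size 0) -> median=36
Step 2: insert 22 -> lo=[22] (size 1, max 22) hi=[36] (size 1, min 36) -> median=29
Step 3: insert 13 -> lo=[13, 22] (size 2, max 22) hi=[36] (size 1, min 36) -> median=22
Step 4: insert 35 -> lo=[13, 22] (size 2, max 22) hi=[35, 36] (size 2, min 35) -> median=28.5
Step 5: insert 31 -> lo=[13, 22, 31] (size 3, max 31) hi=[35, 36] (size 2, min 35) -> median=31
Step 6: insert 28 -> lo=[13, 22, 28] (size 3, max 28) hi=[31, 35, 36] (size 3, min 31) -> median=29.5
Step 7: insert 41 -> lo=[13, 22, 28, 31] (size 4, max 31) hi=[35, 36, 41] (size 3, min 35) -> median=31
Step 8: insert 30 -> lo=[13, 22, 28, 30] (size 4, max 30) hi=[31, 35, 36, 41] (size 4, min 31) -> median=30.5
Step 9: insert 10 -> lo=[10, 13, 22, 28, 30] (size 5, max 30) hi=[31, 35, 36, 41] (size 4, min 31) -> median=30
Step 10: insert 1 -> lo=[1, 10, 13, 22, 28] (size 5, max 28) hi=[30, 31, 35, 36, 41] (size 5, min 30) -> median=29
Step 11: insert 21 -> lo=[1, 10, 13, 21, 22, 28] (size 6, max 28) hi=[30, 31, 35, 36, 41] (size 5, min 30) -> median=28
Step 12: insert 37 -> lo=[1, 10, 13, 21, 22, 28] (size 6, max 28) hi=[30, 31, 35, 36, 37, 41] (size 6, min 30) -> median=29

Answer: 29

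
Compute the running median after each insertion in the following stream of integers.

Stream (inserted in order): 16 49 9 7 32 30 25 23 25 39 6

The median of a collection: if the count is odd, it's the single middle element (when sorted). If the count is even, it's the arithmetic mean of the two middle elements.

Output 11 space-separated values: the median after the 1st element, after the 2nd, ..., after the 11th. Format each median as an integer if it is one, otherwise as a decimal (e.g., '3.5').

Answer: 16 32.5 16 12.5 16 23 25 24 25 25 25

Derivation:
Step 1: insert 16 -> lo=[16] (size 1, max 16) hi=[] (size 0) -> median=16
Step 2: insert 49 -> lo=[16] (size 1, max 16) hi=[49] (size 1, min 49) -> median=32.5
Step 3: insert 9 -> lo=[9, 16] (size 2, max 16) hi=[49] (size 1, min 49) -> median=16
Step 4: insert 7 -> lo=[7, 9] (size 2, max 9) hi=[16, 49] (size 2, min 16) -> median=12.5
Step 5: insert 32 -> lo=[7, 9, 16] (size 3, max 16) hi=[32, 49] (size 2, min 32) -> median=16
Step 6: insert 30 -> lo=[7, 9, 16] (size 3, max 16) hi=[30, 32, 49] (size 3, min 30) -> median=23
Step 7: insert 25 -> lo=[7, 9, 16, 25] (size 4, max 25) hi=[30, 32, 49] (size 3, min 30) -> median=25
Step 8: insert 23 -> lo=[7, 9, 16, 23] (size 4, max 23) hi=[25, 30, 32, 49] (size 4, min 25) -> median=24
Step 9: insert 25 -> lo=[7, 9, 16, 23, 25] (size 5, max 25) hi=[25, 30, 32, 49] (size 4, min 25) -> median=25
Step 10: insert 39 -> lo=[7, 9, 16, 23, 25] (size 5, max 25) hi=[25, 30, 32, 39, 49] (size 5, min 25) -> median=25
Step 11: insert 6 -> lo=[6, 7, 9, 16, 23, 25] (size 6, max 25) hi=[25, 30, 32, 39, 49] (size 5, min 25) -> median=25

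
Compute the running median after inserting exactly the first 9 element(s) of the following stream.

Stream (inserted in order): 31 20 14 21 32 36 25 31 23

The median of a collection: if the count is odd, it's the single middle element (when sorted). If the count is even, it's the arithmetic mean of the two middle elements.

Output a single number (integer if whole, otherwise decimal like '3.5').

Answer: 25

Derivation:
Step 1: insert 31 -> lo=[31] (size 1, max 31) hi=[] (size 0) -> median=31
Step 2: insert 20 -> lo=[20] (size 1, max 20) hi=[31] (size 1, min 31) -> median=25.5
Step 3: insert 14 -> lo=[14, 20] (size 2, max 20) hi=[31] (size 1, min 31) -> median=20
Step 4: insert 21 -> lo=[14, 20] (size 2, max 20) hi=[21, 31] (size 2, min 21) -> median=20.5
Step 5: insert 32 -> lo=[14, 20, 21] (size 3, max 21) hi=[31, 32] (size 2, min 31) -> median=21
Step 6: insert 36 -> lo=[14, 20, 21] (size 3, max 21) hi=[31, 32, 36] (size 3, min 31) -> median=26
Step 7: insert 25 -> lo=[14, 20, 21, 25] (size 4, max 25) hi=[31, 32, 36] (size 3, min 31) -> median=25
Step 8: insert 31 -> lo=[14, 20, 21, 25] (size 4, max 25) hi=[31, 31, 32, 36] (size 4, min 31) -> median=28
Step 9: insert 23 -> lo=[14, 20, 21, 23, 25] (size 5, max 25) hi=[31, 31, 32, 36] (size 4, min 31) -> median=25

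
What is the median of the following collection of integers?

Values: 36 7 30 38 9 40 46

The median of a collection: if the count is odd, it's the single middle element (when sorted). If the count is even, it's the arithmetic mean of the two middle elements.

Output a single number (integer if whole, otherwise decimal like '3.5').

Step 1: insert 36 -> lo=[36] (size 1, max 36) hi=[] (size 0) -> median=36
Step 2: insert 7 -> lo=[7] (size 1, max 7) hi=[36] (size 1, min 36) -> median=21.5
Step 3: insert 30 -> lo=[7, 30] (size 2, max 30) hi=[36] (size 1, min 36) -> median=30
Step 4: insert 38 -> lo=[7, 30] (size 2, max 30) hi=[36, 38] (size 2, min 36) -> median=33
Step 5: insert 9 -> lo=[7, 9, 30] (size 3, max 30) hi=[36, 38] (size 2, min 36) -> median=30
Step 6: insert 40 -> lo=[7, 9, 30] (size 3, max 30) hi=[36, 38, 40] (size 3, min 36) -> median=33
Step 7: insert 46 -> lo=[7, 9, 30, 36] (size 4, max 36) hi=[38, 40, 46] (size 3, min 38) -> median=36

Answer: 36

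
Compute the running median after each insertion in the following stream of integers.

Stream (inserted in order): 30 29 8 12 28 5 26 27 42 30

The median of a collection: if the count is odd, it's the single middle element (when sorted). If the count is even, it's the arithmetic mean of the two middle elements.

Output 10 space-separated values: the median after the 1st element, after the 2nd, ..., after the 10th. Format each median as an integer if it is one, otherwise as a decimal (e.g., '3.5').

Answer: 30 29.5 29 20.5 28 20 26 26.5 27 27.5

Derivation:
Step 1: insert 30 -> lo=[30] (size 1, max 30) hi=[] (size 0) -> median=30
Step 2: insert 29 -> lo=[29] (size 1, max 29) hi=[30] (size 1, min 30) -> median=29.5
Step 3: insert 8 -> lo=[8, 29] (size 2, max 29) hi=[30] (size 1, min 30) -> median=29
Step 4: insert 12 -> lo=[8, 12] (size 2, max 12) hi=[29, 30] (size 2, min 29) -> median=20.5
Step 5: insert 28 -> lo=[8, 12, 28] (size 3, max 28) hi=[29, 30] (size 2, min 29) -> median=28
Step 6: insert 5 -> lo=[5, 8, 12] (size 3, max 12) hi=[28, 29, 30] (size 3, min 28) -> median=20
Step 7: insert 26 -> lo=[5, 8, 12, 26] (size 4, max 26) hi=[28, 29, 30] (size 3, min 28) -> median=26
Step 8: insert 27 -> lo=[5, 8, 12, 26] (size 4, max 26) hi=[27, 28, 29, 30] (size 4, min 27) -> median=26.5
Step 9: insert 42 -> lo=[5, 8, 12, 26, 27] (size 5, max 27) hi=[28, 29, 30, 42] (size 4, min 28) -> median=27
Step 10: insert 30 -> lo=[5, 8, 12, 26, 27] (size 5, max 27) hi=[28, 29, 30, 30, 42] (size 5, min 28) -> median=27.5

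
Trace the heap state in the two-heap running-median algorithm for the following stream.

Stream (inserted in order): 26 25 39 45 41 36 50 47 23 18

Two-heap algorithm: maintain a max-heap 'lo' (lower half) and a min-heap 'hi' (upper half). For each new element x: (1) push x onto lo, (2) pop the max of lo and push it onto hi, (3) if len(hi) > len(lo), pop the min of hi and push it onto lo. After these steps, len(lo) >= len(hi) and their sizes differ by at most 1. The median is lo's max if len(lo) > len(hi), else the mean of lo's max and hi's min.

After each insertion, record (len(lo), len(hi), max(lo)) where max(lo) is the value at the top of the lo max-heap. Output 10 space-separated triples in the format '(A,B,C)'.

Step 1: insert 26 -> lo=[26] hi=[] -> (len(lo)=1, len(hi)=0, max(lo)=26)
Step 2: insert 25 -> lo=[25] hi=[26] -> (len(lo)=1, len(hi)=1, max(lo)=25)
Step 3: insert 39 -> lo=[25, 26] hi=[39] -> (len(lo)=2, len(hi)=1, max(lo)=26)
Step 4: insert 45 -> lo=[25, 26] hi=[39, 45] -> (len(lo)=2, len(hi)=2, max(lo)=26)
Step 5: insert 41 -> lo=[25, 26, 39] hi=[41, 45] -> (len(lo)=3, len(hi)=2, max(lo)=39)
Step 6: insert 36 -> lo=[25, 26, 36] hi=[39, 41, 45] -> (len(lo)=3, len(hi)=3, max(lo)=36)
Step 7: insert 50 -> lo=[25, 26, 36, 39] hi=[41, 45, 50] -> (len(lo)=4, len(hi)=3, max(lo)=39)
Step 8: insert 47 -> lo=[25, 26, 36, 39] hi=[41, 45, 47, 50] -> (len(lo)=4, len(hi)=4, max(lo)=39)
Step 9: insert 23 -> lo=[23, 25, 26, 36, 39] hi=[41, 45, 47, 50] -> (len(lo)=5, len(hi)=4, max(lo)=39)
Step 10: insert 18 -> lo=[18, 23, 25, 26, 36] hi=[39, 41, 45, 47, 50] -> (len(lo)=5, len(hi)=5, max(lo)=36)

Answer: (1,0,26) (1,1,25) (2,1,26) (2,2,26) (3,2,39) (3,3,36) (4,3,39) (4,4,39) (5,4,39) (5,5,36)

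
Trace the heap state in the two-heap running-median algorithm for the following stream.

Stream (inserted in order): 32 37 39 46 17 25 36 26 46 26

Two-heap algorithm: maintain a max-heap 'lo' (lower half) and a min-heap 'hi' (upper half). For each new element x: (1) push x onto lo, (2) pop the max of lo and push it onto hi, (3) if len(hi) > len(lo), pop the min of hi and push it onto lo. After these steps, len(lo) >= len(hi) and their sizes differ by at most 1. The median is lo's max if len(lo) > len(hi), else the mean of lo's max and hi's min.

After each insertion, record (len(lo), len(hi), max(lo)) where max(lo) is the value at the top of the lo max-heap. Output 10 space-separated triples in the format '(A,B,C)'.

Answer: (1,0,32) (1,1,32) (2,1,37) (2,2,37) (3,2,37) (3,3,32) (4,3,36) (4,4,32) (5,4,36) (5,5,32)

Derivation:
Step 1: insert 32 -> lo=[32] hi=[] -> (len(lo)=1, len(hi)=0, max(lo)=32)
Step 2: insert 37 -> lo=[32] hi=[37] -> (len(lo)=1, len(hi)=1, max(lo)=32)
Step 3: insert 39 -> lo=[32, 37] hi=[39] -> (len(lo)=2, len(hi)=1, max(lo)=37)
Step 4: insert 46 -> lo=[32, 37] hi=[39, 46] -> (len(lo)=2, len(hi)=2, max(lo)=37)
Step 5: insert 17 -> lo=[17, 32, 37] hi=[39, 46] -> (len(lo)=3, len(hi)=2, max(lo)=37)
Step 6: insert 25 -> lo=[17, 25, 32] hi=[37, 39, 46] -> (len(lo)=3, len(hi)=3, max(lo)=32)
Step 7: insert 36 -> lo=[17, 25, 32, 36] hi=[37, 39, 46] -> (len(lo)=4, len(hi)=3, max(lo)=36)
Step 8: insert 26 -> lo=[17, 25, 26, 32] hi=[36, 37, 39, 46] -> (len(lo)=4, len(hi)=4, max(lo)=32)
Step 9: insert 46 -> lo=[17, 25, 26, 32, 36] hi=[37, 39, 46, 46] -> (len(lo)=5, len(hi)=4, max(lo)=36)
Step 10: insert 26 -> lo=[17, 25, 26, 26, 32] hi=[36, 37, 39, 46, 46] -> (len(lo)=5, len(hi)=5, max(lo)=32)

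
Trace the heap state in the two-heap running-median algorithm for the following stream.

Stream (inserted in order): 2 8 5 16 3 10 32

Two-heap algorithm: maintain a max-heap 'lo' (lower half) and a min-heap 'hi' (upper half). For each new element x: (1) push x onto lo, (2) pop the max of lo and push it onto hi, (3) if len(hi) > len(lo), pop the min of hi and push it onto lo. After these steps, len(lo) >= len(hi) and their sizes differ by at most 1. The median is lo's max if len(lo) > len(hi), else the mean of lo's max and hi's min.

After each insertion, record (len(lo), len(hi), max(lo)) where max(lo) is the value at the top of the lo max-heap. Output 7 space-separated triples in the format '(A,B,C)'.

Step 1: insert 2 -> lo=[2] hi=[] -> (len(lo)=1, len(hi)=0, max(lo)=2)
Step 2: insert 8 -> lo=[2] hi=[8] -> (len(lo)=1, len(hi)=1, max(lo)=2)
Step 3: insert 5 -> lo=[2, 5] hi=[8] -> (len(lo)=2, len(hi)=1, max(lo)=5)
Step 4: insert 16 -> lo=[2, 5] hi=[8, 16] -> (len(lo)=2, len(hi)=2, max(lo)=5)
Step 5: insert 3 -> lo=[2, 3, 5] hi=[8, 16] -> (len(lo)=3, len(hi)=2, max(lo)=5)
Step 6: insert 10 -> lo=[2, 3, 5] hi=[8, 10, 16] -> (len(lo)=3, len(hi)=3, max(lo)=5)
Step 7: insert 32 -> lo=[2, 3, 5, 8] hi=[10, 16, 32] -> (len(lo)=4, len(hi)=3, max(lo)=8)

Answer: (1,0,2) (1,1,2) (2,1,5) (2,2,5) (3,2,5) (3,3,5) (4,3,8)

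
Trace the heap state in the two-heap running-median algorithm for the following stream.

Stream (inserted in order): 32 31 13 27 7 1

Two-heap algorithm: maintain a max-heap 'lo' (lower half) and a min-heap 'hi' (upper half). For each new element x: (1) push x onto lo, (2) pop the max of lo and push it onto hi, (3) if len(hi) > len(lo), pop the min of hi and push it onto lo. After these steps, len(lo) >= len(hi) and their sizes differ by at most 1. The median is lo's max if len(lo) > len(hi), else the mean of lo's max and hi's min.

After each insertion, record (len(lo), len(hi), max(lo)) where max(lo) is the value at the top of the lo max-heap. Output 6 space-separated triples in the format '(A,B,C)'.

Step 1: insert 32 -> lo=[32] hi=[] -> (len(lo)=1, len(hi)=0, max(lo)=32)
Step 2: insert 31 -> lo=[31] hi=[32] -> (len(lo)=1, len(hi)=1, max(lo)=31)
Step 3: insert 13 -> lo=[13, 31] hi=[32] -> (len(lo)=2, len(hi)=1, max(lo)=31)
Step 4: insert 27 -> lo=[13, 27] hi=[31, 32] -> (len(lo)=2, len(hi)=2, max(lo)=27)
Step 5: insert 7 -> lo=[7, 13, 27] hi=[31, 32] -> (len(lo)=3, len(hi)=2, max(lo)=27)
Step 6: insert 1 -> lo=[1, 7, 13] hi=[27, 31, 32] -> (len(lo)=3, len(hi)=3, max(lo)=13)

Answer: (1,0,32) (1,1,31) (2,1,31) (2,2,27) (3,2,27) (3,3,13)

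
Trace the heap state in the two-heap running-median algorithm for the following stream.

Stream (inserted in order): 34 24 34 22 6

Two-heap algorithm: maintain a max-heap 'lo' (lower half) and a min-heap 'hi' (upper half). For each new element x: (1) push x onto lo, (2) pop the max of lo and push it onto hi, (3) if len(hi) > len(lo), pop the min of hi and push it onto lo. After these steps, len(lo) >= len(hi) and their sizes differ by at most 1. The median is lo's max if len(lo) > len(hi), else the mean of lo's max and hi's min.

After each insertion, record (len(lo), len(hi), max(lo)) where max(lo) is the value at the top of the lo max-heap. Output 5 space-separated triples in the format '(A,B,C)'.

Answer: (1,0,34) (1,1,24) (2,1,34) (2,2,24) (3,2,24)

Derivation:
Step 1: insert 34 -> lo=[34] hi=[] -> (len(lo)=1, len(hi)=0, max(lo)=34)
Step 2: insert 24 -> lo=[24] hi=[34] -> (len(lo)=1, len(hi)=1, max(lo)=24)
Step 3: insert 34 -> lo=[24, 34] hi=[34] -> (len(lo)=2, len(hi)=1, max(lo)=34)
Step 4: insert 22 -> lo=[22, 24] hi=[34, 34] -> (len(lo)=2, len(hi)=2, max(lo)=24)
Step 5: insert 6 -> lo=[6, 22, 24] hi=[34, 34] -> (len(lo)=3, len(hi)=2, max(lo)=24)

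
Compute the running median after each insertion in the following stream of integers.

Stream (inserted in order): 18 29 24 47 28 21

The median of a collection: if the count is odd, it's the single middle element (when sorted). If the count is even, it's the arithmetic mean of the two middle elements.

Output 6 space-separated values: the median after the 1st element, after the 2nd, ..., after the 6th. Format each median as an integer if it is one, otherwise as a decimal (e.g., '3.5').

Answer: 18 23.5 24 26.5 28 26

Derivation:
Step 1: insert 18 -> lo=[18] (size 1, max 18) hi=[] (size 0) -> median=18
Step 2: insert 29 -> lo=[18] (size 1, max 18) hi=[29] (size 1, min 29) -> median=23.5
Step 3: insert 24 -> lo=[18, 24] (size 2, max 24) hi=[29] (size 1, min 29) -> median=24
Step 4: insert 47 -> lo=[18, 24] (size 2, max 24) hi=[29, 47] (size 2, min 29) -> median=26.5
Step 5: insert 28 -> lo=[18, 24, 28] (size 3, max 28) hi=[29, 47] (size 2, min 29) -> median=28
Step 6: insert 21 -> lo=[18, 21, 24] (size 3, max 24) hi=[28, 29, 47] (size 3, min 28) -> median=26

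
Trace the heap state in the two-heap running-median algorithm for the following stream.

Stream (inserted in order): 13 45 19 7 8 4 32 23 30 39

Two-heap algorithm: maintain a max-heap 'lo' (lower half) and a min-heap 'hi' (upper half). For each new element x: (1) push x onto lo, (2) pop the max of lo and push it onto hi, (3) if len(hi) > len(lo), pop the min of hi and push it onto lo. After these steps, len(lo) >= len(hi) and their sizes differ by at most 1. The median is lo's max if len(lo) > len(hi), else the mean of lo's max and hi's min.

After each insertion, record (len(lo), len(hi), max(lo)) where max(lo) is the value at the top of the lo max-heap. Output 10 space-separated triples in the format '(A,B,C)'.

Step 1: insert 13 -> lo=[13] hi=[] -> (len(lo)=1, len(hi)=0, max(lo)=13)
Step 2: insert 45 -> lo=[13] hi=[45] -> (len(lo)=1, len(hi)=1, max(lo)=13)
Step 3: insert 19 -> lo=[13, 19] hi=[45] -> (len(lo)=2, len(hi)=1, max(lo)=19)
Step 4: insert 7 -> lo=[7, 13] hi=[19, 45] -> (len(lo)=2, len(hi)=2, max(lo)=13)
Step 5: insert 8 -> lo=[7, 8, 13] hi=[19, 45] -> (len(lo)=3, len(hi)=2, max(lo)=13)
Step 6: insert 4 -> lo=[4, 7, 8] hi=[13, 19, 45] -> (len(lo)=3, len(hi)=3, max(lo)=8)
Step 7: insert 32 -> lo=[4, 7, 8, 13] hi=[19, 32, 45] -> (len(lo)=4, len(hi)=3, max(lo)=13)
Step 8: insert 23 -> lo=[4, 7, 8, 13] hi=[19, 23, 32, 45] -> (len(lo)=4, len(hi)=4, max(lo)=13)
Step 9: insert 30 -> lo=[4, 7, 8, 13, 19] hi=[23, 30, 32, 45] -> (len(lo)=5, len(hi)=4, max(lo)=19)
Step 10: insert 39 -> lo=[4, 7, 8, 13, 19] hi=[23, 30, 32, 39, 45] -> (len(lo)=5, len(hi)=5, max(lo)=19)

Answer: (1,0,13) (1,1,13) (2,1,19) (2,2,13) (3,2,13) (3,3,8) (4,3,13) (4,4,13) (5,4,19) (5,5,19)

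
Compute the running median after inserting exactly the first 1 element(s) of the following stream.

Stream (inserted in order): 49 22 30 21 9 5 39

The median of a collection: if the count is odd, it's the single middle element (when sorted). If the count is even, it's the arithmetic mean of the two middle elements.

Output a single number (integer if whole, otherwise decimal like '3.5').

Answer: 49

Derivation:
Step 1: insert 49 -> lo=[49] (size 1, max 49) hi=[] (size 0) -> median=49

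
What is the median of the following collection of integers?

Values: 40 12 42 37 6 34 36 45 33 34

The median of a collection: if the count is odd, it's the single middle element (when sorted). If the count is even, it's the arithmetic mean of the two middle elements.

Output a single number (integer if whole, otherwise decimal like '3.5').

Step 1: insert 40 -> lo=[40] (size 1, max 40) hi=[] (size 0) -> median=40
Step 2: insert 12 -> lo=[12] (size 1, max 12) hi=[40] (size 1, min 40) -> median=26
Step 3: insert 42 -> lo=[12, 40] (size 2, max 40) hi=[42] (size 1, min 42) -> median=40
Step 4: insert 37 -> lo=[12, 37] (size 2, max 37) hi=[40, 42] (size 2, min 40) -> median=38.5
Step 5: insert 6 -> lo=[6, 12, 37] (size 3, max 37) hi=[40, 42] (size 2, min 40) -> median=37
Step 6: insert 34 -> lo=[6, 12, 34] (size 3, max 34) hi=[37, 40, 42] (size 3, min 37) -> median=35.5
Step 7: insert 36 -> lo=[6, 12, 34, 36] (size 4, max 36) hi=[37, 40, 42] (size 3, min 37) -> median=36
Step 8: insert 45 -> lo=[6, 12, 34, 36] (size 4, max 36) hi=[37, 40, 42, 45] (size 4, min 37) -> median=36.5
Step 9: insert 33 -> lo=[6, 12, 33, 34, 36] (size 5, max 36) hi=[37, 40, 42, 45] (size 4, min 37) -> median=36
Step 10: insert 34 -> lo=[6, 12, 33, 34, 34] (size 5, max 34) hi=[36, 37, 40, 42, 45] (size 5, min 36) -> median=35

Answer: 35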